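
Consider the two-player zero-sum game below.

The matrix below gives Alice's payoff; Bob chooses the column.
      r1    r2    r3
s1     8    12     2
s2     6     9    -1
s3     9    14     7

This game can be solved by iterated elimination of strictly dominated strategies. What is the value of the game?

Column r1 is strictly dominated by r3 for Bob (2<8, -1<6, 7<9); eliminate r1.
Column r2 is strictly dominated by r3 for Bob (2<12, -1<9, 7<14); eliminate r2.
Row s1 is strictly dominated by row s3 (7>2); eliminate s1.
Row s2 is strictly dominated by row s3 (7>-1); eliminate s2.
Only (s3, r3) remains, with payoff 7.

7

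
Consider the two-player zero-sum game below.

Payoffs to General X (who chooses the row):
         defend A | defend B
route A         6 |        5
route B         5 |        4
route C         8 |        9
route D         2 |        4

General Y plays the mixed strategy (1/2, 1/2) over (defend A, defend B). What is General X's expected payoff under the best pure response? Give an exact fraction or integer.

17/2

route A: (6)·(1/2) + (5)·(1/2) = 11/2.
route B: (5)·(1/2) + (4)·(1/2) = 9/2.
route C: (8)·(1/2) + (9)·(1/2) = 17/2.
route D: (2)·(1/2) + (4)·(1/2) = 3.
The best pure response is route C with expected payoff 17/2.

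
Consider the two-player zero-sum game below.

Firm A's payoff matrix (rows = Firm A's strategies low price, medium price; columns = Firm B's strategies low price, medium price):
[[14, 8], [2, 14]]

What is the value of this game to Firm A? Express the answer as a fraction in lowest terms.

Row minima are 8 and 2, so Firm A's maximin is 8; column maxima are 14 and 14, so Firm B's minimax is 14. These differ, so the equilibrium is in mixed strategies.
Let Firm A play low price with probability p. Firm B is indifferent when 14p + 2(1−p) = 8p + 14(1−p), giving p = 2/3.
Let Firm B play low price with probability q. Firm A is indifferent when 14q + 8(1−q) = 2q + 14(1−q), giving q = 1/3.
The value is 14·(1/3) + (8)·(2/3) = 10.

10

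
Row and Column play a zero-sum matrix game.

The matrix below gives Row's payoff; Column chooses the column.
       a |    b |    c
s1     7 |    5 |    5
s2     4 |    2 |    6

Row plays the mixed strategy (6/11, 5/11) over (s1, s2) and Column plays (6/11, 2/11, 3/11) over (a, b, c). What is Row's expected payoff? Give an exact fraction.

Against (6/11, 2/11, 3/11), each row's expected payoff is s1: 67/11; s2: 46/11.
Taking the (6/11, 5/11)-weighted average: (6/11)·(67/11) + (5/11)·(46/11) = 632/121.

632/121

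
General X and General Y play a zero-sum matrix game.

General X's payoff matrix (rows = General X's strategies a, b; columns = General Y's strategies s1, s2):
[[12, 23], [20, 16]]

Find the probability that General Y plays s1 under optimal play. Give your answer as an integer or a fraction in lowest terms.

7/15

Row minima are 12 and 16, so General X's maximin is 16; column maxima are 20 and 23, so General Y's minimax is 20. These differ, so the equilibrium is in mixed strategies.
Let General Y play s1 with probability q. General X is indifferent when 12q + 23(1−q) = 20q + 16(1−q), giving q = 7/15.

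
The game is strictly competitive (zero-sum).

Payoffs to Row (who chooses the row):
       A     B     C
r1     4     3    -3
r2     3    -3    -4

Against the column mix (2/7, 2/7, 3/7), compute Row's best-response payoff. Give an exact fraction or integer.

5/7

r1: (4)·(2/7) + (3)·(2/7) + (-3)·(3/7) = 5/7.
r2: (3)·(2/7) + (-3)·(2/7) + (-4)·(3/7) = -12/7.
The best pure response is r1 with expected payoff 5/7.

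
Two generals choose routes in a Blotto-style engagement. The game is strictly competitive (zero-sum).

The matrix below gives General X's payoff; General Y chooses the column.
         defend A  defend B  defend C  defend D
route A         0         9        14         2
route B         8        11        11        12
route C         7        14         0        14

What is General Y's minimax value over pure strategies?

The worst case (largest entry) in each column is defend A: 8, defend B: 14, defend C: 14, defend D: 14.
The best (smallest) of these is 8.

8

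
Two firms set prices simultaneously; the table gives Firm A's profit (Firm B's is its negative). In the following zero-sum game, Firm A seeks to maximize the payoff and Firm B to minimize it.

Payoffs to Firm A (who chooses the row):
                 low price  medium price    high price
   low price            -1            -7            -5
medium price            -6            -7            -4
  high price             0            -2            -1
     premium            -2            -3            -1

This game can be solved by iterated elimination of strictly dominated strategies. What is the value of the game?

Row low price is strictly dominated by row high price (0>-1, -2>-7, -1>-5); eliminate low price.
Row medium price is strictly dominated by row high price (0>-6, -2>-7, -1>-4); eliminate medium price.
Column low price is strictly dominated by medium price for Firm B (-2<0, -3<-2); eliminate low price.
Column high price is strictly dominated by medium price for Firm B (-2<-1, -3<-1); eliminate high price.
Row premium is strictly dominated by row high price (-2>-3); eliminate premium.
Only (high price, medium price) remains, with payoff -2.

-2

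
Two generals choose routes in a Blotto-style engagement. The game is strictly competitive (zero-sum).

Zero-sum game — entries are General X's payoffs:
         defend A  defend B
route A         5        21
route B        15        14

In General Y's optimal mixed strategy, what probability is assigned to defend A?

7/17

Row minima are 5 and 14, so General X's maximin is 14; column maxima are 15 and 21, so General Y's minimax is 15. These differ, so the equilibrium is in mixed strategies.
Let General Y play defend A with probability q. General X is indifferent when 5q + 21(1−q) = 15q + 14(1−q), giving q = 7/17.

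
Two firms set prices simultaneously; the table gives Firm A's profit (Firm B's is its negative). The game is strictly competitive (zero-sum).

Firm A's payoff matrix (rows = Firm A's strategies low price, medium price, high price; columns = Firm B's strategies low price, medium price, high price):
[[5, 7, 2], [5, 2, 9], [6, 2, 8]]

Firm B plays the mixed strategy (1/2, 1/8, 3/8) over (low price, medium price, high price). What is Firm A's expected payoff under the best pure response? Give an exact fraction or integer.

low price: (5)·(1/2) + (7)·(1/8) + (2)·(3/8) = 33/8.
medium price: (5)·(1/2) + (2)·(1/8) + (9)·(3/8) = 49/8.
high price: (6)·(1/2) + (2)·(1/8) + (8)·(3/8) = 25/4.
The best pure response is high price with expected payoff 25/4.

25/4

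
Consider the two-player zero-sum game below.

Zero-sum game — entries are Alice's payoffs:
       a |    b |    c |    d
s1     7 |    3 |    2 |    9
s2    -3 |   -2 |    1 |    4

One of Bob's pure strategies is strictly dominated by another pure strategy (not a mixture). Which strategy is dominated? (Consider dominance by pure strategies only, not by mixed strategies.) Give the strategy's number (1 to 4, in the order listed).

4

Bob prefers columns that give Alice less. Compare d with a: 7 < 9, -3 < 4.
So a strictly dominates d for Bob; d is strictly dominated.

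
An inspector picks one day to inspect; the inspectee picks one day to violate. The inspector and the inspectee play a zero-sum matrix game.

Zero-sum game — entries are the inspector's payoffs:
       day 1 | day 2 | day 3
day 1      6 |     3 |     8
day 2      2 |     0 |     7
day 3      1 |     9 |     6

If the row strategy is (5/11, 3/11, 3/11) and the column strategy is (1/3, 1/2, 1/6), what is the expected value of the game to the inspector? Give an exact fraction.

Against (1/3, 1/2, 1/6), each row's expected payoff is day 1: 29/6; day 2: 11/6; day 3: 35/6.
Taking the (5/11, 3/11, 3/11)-weighted average: (5/11)·(29/6) + (3/11)·(11/6) + (3/11)·(35/6) = 283/66.

283/66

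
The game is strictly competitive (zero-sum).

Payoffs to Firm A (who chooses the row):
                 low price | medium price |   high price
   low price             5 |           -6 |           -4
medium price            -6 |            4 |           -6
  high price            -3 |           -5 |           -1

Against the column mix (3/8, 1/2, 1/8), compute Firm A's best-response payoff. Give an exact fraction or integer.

-1

low price: (5)·(3/8) + (-6)·(1/2) + (-4)·(1/8) = -13/8.
medium price: (-6)·(3/8) + (4)·(1/2) + (-6)·(1/8) = -1.
high price: (-3)·(3/8) + (-5)·(1/2) + (-1)·(1/8) = -15/4.
The best pure response is medium price with expected payoff -1.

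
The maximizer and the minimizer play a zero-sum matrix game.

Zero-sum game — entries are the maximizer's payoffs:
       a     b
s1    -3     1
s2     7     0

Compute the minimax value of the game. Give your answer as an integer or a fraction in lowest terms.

Row minima are -3 and 0, so the maximizer's maximin is 0; column maxima are 7 and 1, so the minimizer's minimax is 1. These differ, so the equilibrium is in mixed strategies.
Let the maximizer play s1 with probability p. The minimizer is indifferent when −3p + 7(1−p) = p, giving p = 7/11.
Let the minimizer play a with probability q. The maximizer is indifferent when −3q + (1−q) = 7q, giving q = 1/11.
The value is -3·(1/11) + (1)·(10/11) = 7/11.

7/11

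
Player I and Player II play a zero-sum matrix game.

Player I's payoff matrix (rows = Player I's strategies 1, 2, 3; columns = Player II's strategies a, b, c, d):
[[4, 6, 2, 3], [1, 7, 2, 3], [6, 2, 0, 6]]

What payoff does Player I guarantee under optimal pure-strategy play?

2

Row minima: 2, 1, 0 → Player I's maximin is 2.
Column maxima: 6, 7, 2, 6 → Player II's minimax is 2.
They coincide at (1, c), so the value is 2.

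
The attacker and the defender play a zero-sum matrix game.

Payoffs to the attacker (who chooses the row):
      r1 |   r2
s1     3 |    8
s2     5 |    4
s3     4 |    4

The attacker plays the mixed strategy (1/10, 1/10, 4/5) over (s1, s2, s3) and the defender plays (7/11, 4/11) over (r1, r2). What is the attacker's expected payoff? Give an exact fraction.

228/55

Against (7/11, 4/11), each row's expected payoff is s1: 53/11; s2: 51/11; s3: 4.
Taking the (1/10, 1/10, 4/5)-weighted average: (1/10)·(53/11) + (1/10)·(51/11) + (4/5)·(4) = 228/55.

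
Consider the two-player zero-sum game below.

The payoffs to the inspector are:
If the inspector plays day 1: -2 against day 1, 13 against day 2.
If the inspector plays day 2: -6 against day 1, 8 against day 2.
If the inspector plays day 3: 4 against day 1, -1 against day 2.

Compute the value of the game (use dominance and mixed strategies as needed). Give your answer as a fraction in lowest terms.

5/2

Row day 2 is strictly dominated by row day 1, so the inspector never plays it.
The remaining 2×2 game on (day 1, day 3) × (day 1, day 2) has no saddle point. Let the inspector play day 1 with probability p; indifference gives −2p + 4(1−p) = 13p − (1−p), so p = 1/4.
Similarly the inspectee's optimal q on day 1 is 7/10, and the value is -2·(7/10) + (13)·(3/10) = 5/2.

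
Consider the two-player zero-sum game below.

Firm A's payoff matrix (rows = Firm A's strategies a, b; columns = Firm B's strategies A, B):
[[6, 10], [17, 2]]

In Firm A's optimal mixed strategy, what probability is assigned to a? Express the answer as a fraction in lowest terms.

Row minima are 6 and 2, so Firm A's maximin is 6; column maxima are 17 and 10, so Firm B's minimax is 10. These differ, so the equilibrium is in mixed strategies.
Let Firm A play a with probability p. Firm B is indifferent when 6p + 17(1−p) = 10p + 2(1−p), giving p = 15/19.

15/19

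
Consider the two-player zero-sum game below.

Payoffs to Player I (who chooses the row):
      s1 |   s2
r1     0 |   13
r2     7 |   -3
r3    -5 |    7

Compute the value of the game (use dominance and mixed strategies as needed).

91/23

Row r3 is strictly dominated by row r1, so Player I never plays it.
The remaining 2×2 game on (r1, r2) × (s1, s2) has no saddle point. Let Player I play r1 with probability p; indifference gives 7(1−p) = 13p − 3(1−p), so p = 10/23.
Similarly Player II's optimal q on s1 is 16/23, and the value is 0·(16/23) + (13)·(7/23) = 91/23.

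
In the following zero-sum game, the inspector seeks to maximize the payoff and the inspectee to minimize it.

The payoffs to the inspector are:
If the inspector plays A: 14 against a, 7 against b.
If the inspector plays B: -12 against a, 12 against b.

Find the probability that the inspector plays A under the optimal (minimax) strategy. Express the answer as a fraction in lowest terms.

24/31

Row minima are 7 and -12, so the inspector's maximin is 7; column maxima are 14 and 12, so the inspectee's minimax is 12. These differ, so the equilibrium is in mixed strategies.
Let the inspector play A with probability p. The inspectee is indifferent when 14p − 12(1−p) = 7p + 12(1−p), giving p = 24/31.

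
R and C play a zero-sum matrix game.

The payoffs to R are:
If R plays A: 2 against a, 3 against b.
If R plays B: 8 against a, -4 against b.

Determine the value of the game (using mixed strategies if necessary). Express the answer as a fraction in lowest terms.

32/13

Row minima are 2 and -4, so R's maximin is 2; column maxima are 8 and 3, so C's minimax is 3. These differ, so the equilibrium is in mixed strategies.
Let R play A with probability p. C is indifferent when 2p + 8(1−p) = 3p − 4(1−p), giving p = 12/13.
Let C play a with probability q. R is indifferent when 2q + 3(1−q) = 8q − 4(1−q), giving q = 7/13.
The value is 2·(7/13) + (3)·(6/13) = 32/13.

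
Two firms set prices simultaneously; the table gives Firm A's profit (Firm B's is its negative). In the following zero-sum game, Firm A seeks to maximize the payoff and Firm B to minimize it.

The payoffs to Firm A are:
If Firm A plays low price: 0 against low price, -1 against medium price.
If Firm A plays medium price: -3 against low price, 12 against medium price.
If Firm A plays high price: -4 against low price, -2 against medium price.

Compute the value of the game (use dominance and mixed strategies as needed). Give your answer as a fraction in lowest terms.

-3/16

Row high price is strictly dominated by row low price, so Firm A never plays it.
The remaining 2×2 game on (low price, medium price) × (low price, medium price) has no saddle point. Let Firm A play low price with probability p; indifference gives −3(1−p) = −p + 12(1−p), so p = 15/16.
Similarly Firm B's optimal q on low price is 13/16, and the value is 0·(13/16) + (-1)·(3/16) = -3/16.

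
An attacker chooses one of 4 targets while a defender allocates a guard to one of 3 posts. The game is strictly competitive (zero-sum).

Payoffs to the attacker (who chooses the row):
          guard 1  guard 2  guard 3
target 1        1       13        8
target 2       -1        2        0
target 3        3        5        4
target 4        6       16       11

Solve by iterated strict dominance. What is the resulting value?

6

Column guard 2 is strictly dominated by guard 1 for the defender (1<13, -1<2, 3<5, 6<16); eliminate guard 2.
Column guard 3 is strictly dominated by guard 1 for the defender (1<8, -1<0, 3<4, 6<11); eliminate guard 3.
Row target 1 is strictly dominated by row target 3 (3>1); eliminate target 1.
Row target 3 is strictly dominated by row target 4 (6>3); eliminate target 3.
Row target 2 is strictly dominated by row target 4 (6>-1); eliminate target 2.
Only (target 4, guard 1) remains, with payoff 6.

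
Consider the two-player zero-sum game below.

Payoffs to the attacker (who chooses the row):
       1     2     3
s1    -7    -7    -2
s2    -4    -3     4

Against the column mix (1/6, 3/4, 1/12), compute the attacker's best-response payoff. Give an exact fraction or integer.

-31/12

s1: (-7)·(1/6) + (-7)·(3/4) + (-2)·(1/12) = -79/12.
s2: (-4)·(1/6) + (-3)·(3/4) + (4)·(1/12) = -31/12.
The best pure response is s2 with expected payoff -31/12.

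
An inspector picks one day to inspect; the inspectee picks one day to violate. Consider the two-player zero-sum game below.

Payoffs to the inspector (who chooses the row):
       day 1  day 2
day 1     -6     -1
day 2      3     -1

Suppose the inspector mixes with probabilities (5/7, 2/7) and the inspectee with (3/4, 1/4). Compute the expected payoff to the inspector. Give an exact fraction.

-79/28

Against (3/4, 1/4), each row's expected payoff is day 1: -19/4; day 2: 2.
Taking the (5/7, 2/7)-weighted average: (5/7)·(-19/4) + (2/7)·(2) = -79/28.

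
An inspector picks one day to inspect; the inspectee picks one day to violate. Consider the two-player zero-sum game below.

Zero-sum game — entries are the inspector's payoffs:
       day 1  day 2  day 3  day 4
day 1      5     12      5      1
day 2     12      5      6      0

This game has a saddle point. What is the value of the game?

Row minima: 1, 0 → the inspector's maximin is 1.
Column maxima: 12, 12, 6, 1 → the inspectee's minimax is 1.
They coincide at (day 1, day 4), so the value is 1.

1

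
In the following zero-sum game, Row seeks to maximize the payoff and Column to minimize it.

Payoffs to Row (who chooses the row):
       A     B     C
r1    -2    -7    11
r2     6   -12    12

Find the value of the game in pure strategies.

-7

Row minima: -7, -12 → Row's maximin is -7.
Column maxima: 6, -7, 12 → Column's minimax is -7.
They coincide at (r1, B), so the value is -7.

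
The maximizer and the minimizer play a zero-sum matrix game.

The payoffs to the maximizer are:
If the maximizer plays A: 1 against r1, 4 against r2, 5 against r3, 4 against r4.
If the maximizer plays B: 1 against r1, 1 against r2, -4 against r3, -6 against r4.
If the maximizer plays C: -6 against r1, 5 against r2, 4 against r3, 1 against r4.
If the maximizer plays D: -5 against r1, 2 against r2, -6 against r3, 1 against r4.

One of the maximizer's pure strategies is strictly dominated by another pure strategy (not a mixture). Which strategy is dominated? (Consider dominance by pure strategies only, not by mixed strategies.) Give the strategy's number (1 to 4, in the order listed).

Compare D with A: 1 > -5, 4 > 2, 5 > -6, 4 > 1.
So A strictly dominates D for the maximizer; D is strictly dominated.

4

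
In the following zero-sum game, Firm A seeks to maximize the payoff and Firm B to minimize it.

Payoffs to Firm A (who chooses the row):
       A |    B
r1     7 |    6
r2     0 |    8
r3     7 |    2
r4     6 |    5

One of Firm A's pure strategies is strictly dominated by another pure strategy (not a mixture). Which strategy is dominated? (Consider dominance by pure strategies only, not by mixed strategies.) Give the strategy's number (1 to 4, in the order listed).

Compare r4 with r1: 7 > 6, 6 > 5.
So r1 strictly dominates r4 for Firm A; r4 is strictly dominated.

4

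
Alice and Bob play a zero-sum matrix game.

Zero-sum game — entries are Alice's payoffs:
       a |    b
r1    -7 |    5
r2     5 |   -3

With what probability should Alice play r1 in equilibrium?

Row minima are -7 and -3, so Alice's maximin is -3; column maxima are 5 and 5, so Bob's minimax is 5. These differ, so the equilibrium is in mixed strategies.
Let Alice play r1 with probability p. Bob is indifferent when −7p + 5(1−p) = 5p − 3(1−p), giving p = 2/5.

2/5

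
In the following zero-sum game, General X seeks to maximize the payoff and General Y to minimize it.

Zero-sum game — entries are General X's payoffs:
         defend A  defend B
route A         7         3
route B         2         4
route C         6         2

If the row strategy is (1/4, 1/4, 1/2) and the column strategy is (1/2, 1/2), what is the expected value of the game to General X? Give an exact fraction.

4

Against (1/2, 1/2), each row's expected payoff is route A: 5; route B: 3; route C: 4.
Taking the (1/4, 1/4, 1/2)-weighted average: (1/4)·(5) + (1/4)·(3) + (1/2)·(4) = 4.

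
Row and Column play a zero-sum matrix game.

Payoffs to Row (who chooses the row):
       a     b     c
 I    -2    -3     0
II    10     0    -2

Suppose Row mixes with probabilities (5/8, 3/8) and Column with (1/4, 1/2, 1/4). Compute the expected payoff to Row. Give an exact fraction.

-1/2

Against (1/4, 1/2, 1/4), each row's expected payoff is I: -2; II: 2.
Taking the (5/8, 3/8)-weighted average: (5/8)·(-2) + (3/8)·(2) = -1/2.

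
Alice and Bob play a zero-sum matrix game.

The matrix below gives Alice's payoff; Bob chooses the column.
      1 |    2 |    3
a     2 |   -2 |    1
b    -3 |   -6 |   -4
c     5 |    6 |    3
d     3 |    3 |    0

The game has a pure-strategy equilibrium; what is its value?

Row minima: -2, -6, 3, 0 → Alice's maximin is 3.
Column maxima: 5, 6, 3 → Bob's minimax is 3.
They coincide at (c, 3), so the value is 3.

3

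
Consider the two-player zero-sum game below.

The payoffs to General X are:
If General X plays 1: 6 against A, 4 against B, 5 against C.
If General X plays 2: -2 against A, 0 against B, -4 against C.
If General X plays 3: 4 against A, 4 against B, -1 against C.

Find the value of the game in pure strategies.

4

Row minima: 4, -4, -1 → General X's maximin is 4.
Column maxima: 6, 4, 5 → General Y's minimax is 4.
They coincide at (1, B), so the value is 4.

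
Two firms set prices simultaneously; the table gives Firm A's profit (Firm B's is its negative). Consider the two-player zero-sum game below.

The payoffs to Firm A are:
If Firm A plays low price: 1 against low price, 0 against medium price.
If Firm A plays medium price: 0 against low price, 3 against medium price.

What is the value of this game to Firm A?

Row minima are 0 and 0, so Firm A's maximin is 0; column maxima are 1 and 3, so Firm B's minimax is 1. These differ, so the equilibrium is in mixed strategies.
Let Firm A play low price with probability p. Firm B is indifferent when p = 3(1−p), giving p = 3/4.
Let Firm B play low price with probability q. Firm A is indifferent when q = 3(1−q), giving q = 3/4.
The value is 1·(3/4) + (0)·(1/4) = 3/4.

3/4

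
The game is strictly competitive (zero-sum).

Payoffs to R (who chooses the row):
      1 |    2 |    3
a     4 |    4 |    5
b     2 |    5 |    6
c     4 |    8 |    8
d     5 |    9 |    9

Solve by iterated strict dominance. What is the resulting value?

5

Row a is strictly dominated by row d (5>4, 9>4, 9>5); eliminate a.
Column 2 is strictly dominated by 1 for C (2<5, 4<8, 5<9); eliminate 2.
Row b is strictly dominated by row c (4>2, 8>6); eliminate b.
Column 3 is strictly dominated by 1 for C (4<8, 5<9); eliminate 3.
Row c is strictly dominated by row d (5>4); eliminate c.
Only (d, 1) remains, with payoff 5.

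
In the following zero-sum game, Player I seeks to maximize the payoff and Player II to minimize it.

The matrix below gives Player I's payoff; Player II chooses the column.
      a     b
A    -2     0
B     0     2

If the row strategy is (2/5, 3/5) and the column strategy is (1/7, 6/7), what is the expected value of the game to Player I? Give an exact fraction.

Against (1/7, 6/7), each row's expected payoff is A: -2/7; B: 12/7.
Taking the (2/5, 3/5)-weighted average: (2/5)·(-2/7) + (3/5)·(12/7) = 32/35.

32/35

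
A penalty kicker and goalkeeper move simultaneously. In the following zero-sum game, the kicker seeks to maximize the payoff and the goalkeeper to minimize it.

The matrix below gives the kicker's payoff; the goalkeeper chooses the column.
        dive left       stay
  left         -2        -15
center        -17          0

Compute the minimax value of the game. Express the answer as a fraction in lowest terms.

Row minima are -15 and -17, so the kicker's maximin is -15; column maxima are -2 and 0, so the goalkeeper's minimax is -2. These differ, so the equilibrium is in mixed strategies.
Let the kicker play left with probability p. The goalkeeper is indifferent when −2p − 17(1−p) = −15p, giving p = 17/30.
Let the goalkeeper play dive left with probability q. The kicker is indifferent when −2q − 15(1−q) = −17q, giving q = 1/2.
The value is -2·(1/2) + (-15)·(1/2) = -17/2.

-17/2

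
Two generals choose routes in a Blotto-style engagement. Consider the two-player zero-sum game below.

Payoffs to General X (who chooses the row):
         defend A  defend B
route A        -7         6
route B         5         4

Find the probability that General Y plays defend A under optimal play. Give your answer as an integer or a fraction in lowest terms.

Row minima are -7 and 4, so General X's maximin is 4; column maxima are 5 and 6, so General Y's minimax is 5. These differ, so the equilibrium is in mixed strategies.
Let General Y play defend A with probability q. General X is indifferent when −7q + 6(1−q) = 5q + 4(1−q), giving q = 1/7.

1/7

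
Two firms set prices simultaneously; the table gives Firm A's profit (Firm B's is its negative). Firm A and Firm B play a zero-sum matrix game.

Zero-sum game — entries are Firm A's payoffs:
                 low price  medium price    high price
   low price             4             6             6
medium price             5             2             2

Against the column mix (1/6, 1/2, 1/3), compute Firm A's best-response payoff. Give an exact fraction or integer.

17/3

low price: (4)·(1/6) + (6)·(1/2) + (6)·(1/3) = 17/3.
medium price: (5)·(1/6) + (2)·(1/2) + (2)·(1/3) = 5/2.
The best pure response is low price with expected payoff 17/3.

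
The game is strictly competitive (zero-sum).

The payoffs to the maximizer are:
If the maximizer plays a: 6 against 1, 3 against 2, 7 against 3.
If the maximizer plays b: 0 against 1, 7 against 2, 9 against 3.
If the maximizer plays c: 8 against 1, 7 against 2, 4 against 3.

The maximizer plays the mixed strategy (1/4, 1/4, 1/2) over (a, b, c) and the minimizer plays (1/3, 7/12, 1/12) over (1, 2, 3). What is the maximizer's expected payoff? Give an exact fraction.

35/6

Against (1/3, 7/12, 1/12), each row's expected payoff is a: 13/3; b: 29/6; c: 85/12.
Taking the (1/4, 1/4, 1/2)-weighted average: (1/4)·(13/3) + (1/4)·(29/6) + (1/2)·(85/12) = 35/6.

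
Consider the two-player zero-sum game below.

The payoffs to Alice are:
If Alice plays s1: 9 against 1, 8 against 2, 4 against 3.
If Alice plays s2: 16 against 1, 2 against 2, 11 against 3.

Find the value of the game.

Column 1 is strictly dominated by 3 for Bob (it gives Alice more in every row).
The remaining 2×2 game on (s1, s2) × (2, 3) has no saddle point. Let Alice play s1 with probability p; indifference gives 8p + 2(1−p) = 4p + 11(1−p), so p = 9/13.
Similarly Bob's optimal q on 2 is 7/13, and the value is 8·(7/13) + (4)·(6/13) = 80/13.

80/13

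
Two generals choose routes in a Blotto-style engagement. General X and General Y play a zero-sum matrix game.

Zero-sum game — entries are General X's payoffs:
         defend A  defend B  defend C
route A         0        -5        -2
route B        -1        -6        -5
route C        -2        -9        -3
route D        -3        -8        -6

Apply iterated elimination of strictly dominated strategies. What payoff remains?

Row route C is strictly dominated by row route A (0>-2, -5>-9, -2>-3); eliminate route C.
Row route D is strictly dominated by row route A (0>-3, -5>-8, -2>-6); eliminate route D.
Column defend C is strictly dominated by defend B for General Y (-5<-2, -6<-5); eliminate defend C.
Row route B is strictly dominated by row route A (0>-1, -5>-6); eliminate route B.
Column defend A is strictly dominated by defend B for General Y (-5<0); eliminate defend A.
Only (route A, defend B) remains, with payoff -5.

-5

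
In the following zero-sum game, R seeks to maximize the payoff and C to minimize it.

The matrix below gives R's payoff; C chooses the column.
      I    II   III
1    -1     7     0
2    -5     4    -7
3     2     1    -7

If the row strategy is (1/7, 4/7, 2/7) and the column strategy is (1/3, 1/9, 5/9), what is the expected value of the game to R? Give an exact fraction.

Against (1/3, 1/9, 5/9), each row's expected payoff is 1: 4/9; 2: -46/9; 3: -28/9.
Taking the (1/7, 4/7, 2/7)-weighted average: (1/7)·(4/9) + (4/7)·(-46/9) + (2/7)·(-28/9) = -236/63.

-236/63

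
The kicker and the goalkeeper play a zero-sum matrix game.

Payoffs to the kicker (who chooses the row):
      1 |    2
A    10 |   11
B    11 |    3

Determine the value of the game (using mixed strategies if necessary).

91/9

Row minima are 10 and 3, so the kicker's maximin is 10; column maxima are 11 and 11, so the goalkeeper's minimax is 11. These differ, so the equilibrium is in mixed strategies.
Let the kicker play A with probability p. The goalkeeper is indifferent when 10p + 11(1−p) = 11p + 3(1−p), giving p = 8/9.
Let the goalkeeper play 1 with probability q. The kicker is indifferent when 10q + 11(1−q) = 11q + 3(1−q), giving q = 8/9.
The value is 10·(8/9) + (11)·(1/9) = 91/9.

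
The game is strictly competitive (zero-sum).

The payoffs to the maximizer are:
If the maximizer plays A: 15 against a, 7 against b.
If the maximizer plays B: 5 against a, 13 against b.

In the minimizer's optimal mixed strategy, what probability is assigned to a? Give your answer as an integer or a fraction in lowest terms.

3/8

Row minima are 7 and 5, so the maximizer's maximin is 7; column maxima are 15 and 13, so the minimizer's minimax is 13. These differ, so the equilibrium is in mixed strategies.
Let the minimizer play a with probability q. The maximizer is indifferent when 15q + 7(1−q) = 5q + 13(1−q), giving q = 3/8.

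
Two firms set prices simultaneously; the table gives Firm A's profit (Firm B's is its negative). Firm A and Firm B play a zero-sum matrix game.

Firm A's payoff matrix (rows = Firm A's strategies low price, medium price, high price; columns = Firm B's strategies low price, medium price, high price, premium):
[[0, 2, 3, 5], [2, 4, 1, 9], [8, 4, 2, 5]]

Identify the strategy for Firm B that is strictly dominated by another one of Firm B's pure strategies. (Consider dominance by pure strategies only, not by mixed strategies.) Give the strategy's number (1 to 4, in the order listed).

4

Firm B prefers columns that give Firm A less. Compare premium with medium price: 2 < 5, 4 < 9, 4 < 5.
So medium price strictly dominates premium for Firm B; premium is strictly dominated.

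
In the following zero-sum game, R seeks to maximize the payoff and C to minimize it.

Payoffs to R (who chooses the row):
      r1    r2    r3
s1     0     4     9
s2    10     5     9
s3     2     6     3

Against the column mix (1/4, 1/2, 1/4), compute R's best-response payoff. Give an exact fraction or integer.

s1: (0)·(1/4) + (4)·(1/2) + (9)·(1/4) = 17/4.
s2: (10)·(1/4) + (5)·(1/2) + (9)·(1/4) = 29/4.
s3: (2)·(1/4) + (6)·(1/2) + (3)·(1/4) = 17/4.
The best pure response is s2 with expected payoff 29/4.

29/4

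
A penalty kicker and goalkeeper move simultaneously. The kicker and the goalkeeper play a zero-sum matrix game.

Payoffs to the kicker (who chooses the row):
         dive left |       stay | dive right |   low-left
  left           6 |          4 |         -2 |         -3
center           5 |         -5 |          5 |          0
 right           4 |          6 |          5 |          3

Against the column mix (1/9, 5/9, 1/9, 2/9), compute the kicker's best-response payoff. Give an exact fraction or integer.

left: (6)·(1/9) + (4)·(5/9) + (-2)·(1/9) + (-3)·(2/9) = 2.
center: (5)·(1/9) + (-5)·(5/9) + (5)·(1/9) + (0)·(2/9) = -5/3.
right: (4)·(1/9) + (6)·(5/9) + (5)·(1/9) + (3)·(2/9) = 5.
The best pure response is right with expected payoff 5.

5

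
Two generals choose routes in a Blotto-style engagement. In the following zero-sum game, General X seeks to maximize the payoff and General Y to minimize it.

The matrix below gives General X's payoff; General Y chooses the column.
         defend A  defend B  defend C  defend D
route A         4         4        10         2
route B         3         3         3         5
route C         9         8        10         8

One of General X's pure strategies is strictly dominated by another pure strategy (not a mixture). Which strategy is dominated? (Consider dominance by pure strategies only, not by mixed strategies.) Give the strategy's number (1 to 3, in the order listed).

2

Compare route B with route C: 9 > 3, 8 > 3, 10 > 3, 8 > 5.
So route C strictly dominates route B for General X; route B is strictly dominated.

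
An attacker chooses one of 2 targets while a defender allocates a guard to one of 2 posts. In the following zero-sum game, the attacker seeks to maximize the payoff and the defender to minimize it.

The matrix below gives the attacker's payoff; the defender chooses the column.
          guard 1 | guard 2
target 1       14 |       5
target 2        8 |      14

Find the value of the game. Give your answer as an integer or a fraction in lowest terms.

Row minima are 5 and 8, so the attacker's maximin is 8; column maxima are 14 and 14, so the defender's minimax is 14. These differ, so the equilibrium is in mixed strategies.
Let the attacker play target 1 with probability p. The defender is indifferent when 14p + 8(1−p) = 5p + 14(1−p), giving p = 2/5.
Let the defender play guard 1 with probability q. The attacker is indifferent when 14q + 5(1−q) = 8q + 14(1−q), giving q = 3/5.
The value is 14·(3/5) + (5)·(2/5) = 52/5.

52/5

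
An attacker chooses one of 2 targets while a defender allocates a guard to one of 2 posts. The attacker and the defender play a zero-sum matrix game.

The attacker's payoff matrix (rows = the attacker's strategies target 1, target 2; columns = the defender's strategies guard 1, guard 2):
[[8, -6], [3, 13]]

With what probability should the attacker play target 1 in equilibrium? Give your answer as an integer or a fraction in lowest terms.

Row minima are -6 and 3, so the attacker's maximin is 3; column maxima are 8 and 13, so the defender's minimax is 8. These differ, so the equilibrium is in mixed strategies.
Let the attacker play target 1 with probability p. The defender is indifferent when 8p + 3(1−p) = −6p + 13(1−p), giving p = 5/12.

5/12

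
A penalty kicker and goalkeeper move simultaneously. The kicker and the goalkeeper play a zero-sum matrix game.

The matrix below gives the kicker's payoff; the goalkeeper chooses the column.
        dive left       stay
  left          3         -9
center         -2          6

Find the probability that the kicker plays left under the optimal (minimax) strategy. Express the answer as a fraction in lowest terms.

Row minima are -9 and -2, so the kicker's maximin is -2; column maxima are 3 and 6, so the goalkeeper's minimax is 3. These differ, so the equilibrium is in mixed strategies.
Let the kicker play left with probability p. The goalkeeper is indifferent when 3p − 2(1−p) = −9p + 6(1−p), giving p = 2/5.

2/5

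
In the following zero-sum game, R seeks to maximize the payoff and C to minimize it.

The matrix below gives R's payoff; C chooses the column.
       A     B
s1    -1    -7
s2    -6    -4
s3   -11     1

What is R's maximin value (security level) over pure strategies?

-6

The worst-case payoff for each row is s1: -7, s2: -6, s3: -11.
The best of these is -6.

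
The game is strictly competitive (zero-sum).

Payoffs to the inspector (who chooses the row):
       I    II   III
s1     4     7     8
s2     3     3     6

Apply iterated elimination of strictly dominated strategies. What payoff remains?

4

Row s2 is strictly dominated by row s1 (4>3, 7>3, 8>6); eliminate s2.
Column III is strictly dominated by I for the inspectee (4<8); eliminate III.
Column II is strictly dominated by I for the inspectee (4<7); eliminate II.
Only (s1, I) remains, with payoff 4.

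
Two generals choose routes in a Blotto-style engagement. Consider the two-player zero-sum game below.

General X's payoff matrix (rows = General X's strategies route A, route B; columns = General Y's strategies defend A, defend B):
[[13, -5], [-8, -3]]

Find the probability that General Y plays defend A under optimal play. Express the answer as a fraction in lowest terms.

Row minima are -5 and -8, so General X's maximin is -5; column maxima are 13 and -3, so General Y's minimax is -3. These differ, so the equilibrium is in mixed strategies.
Let General Y play defend A with probability q. General X is indifferent when 13q − 5(1−q) = −8q − 3(1−q), giving q = 2/23.

2/23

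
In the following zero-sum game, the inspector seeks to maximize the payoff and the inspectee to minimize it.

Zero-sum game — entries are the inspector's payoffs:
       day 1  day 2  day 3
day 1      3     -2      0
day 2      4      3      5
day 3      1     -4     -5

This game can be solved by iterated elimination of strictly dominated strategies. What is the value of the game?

Row day 3 is strictly dominated by row day 1 (3>1, -2>-4, 0>-5); eliminate day 3.
Column day 1 is strictly dominated by day 2 for the inspectee (-2<3, 3<4); eliminate day 1.
Row day 1 is strictly dominated by row day 2 (3>-2, 5>0); eliminate day 1.
Column day 3 is strictly dominated by day 2 for the inspectee (3<5); eliminate day 3.
Only (day 2, day 2) remains, with payoff 3.

3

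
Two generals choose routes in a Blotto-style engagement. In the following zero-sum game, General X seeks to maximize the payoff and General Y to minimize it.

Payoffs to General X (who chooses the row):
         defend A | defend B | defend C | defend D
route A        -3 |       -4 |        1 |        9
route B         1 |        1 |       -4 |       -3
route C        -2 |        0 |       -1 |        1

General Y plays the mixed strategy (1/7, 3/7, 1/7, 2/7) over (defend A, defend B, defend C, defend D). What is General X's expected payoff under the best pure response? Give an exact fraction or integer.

route A: (-3)·(1/7) + (-4)·(3/7) + (1)·(1/7) + (9)·(2/7) = 4/7.
route B: (1)·(1/7) + (1)·(3/7) + (-4)·(1/7) + (-3)·(2/7) = -6/7.
route C: (-2)·(1/7) + (0)·(3/7) + (-1)·(1/7) + (1)·(2/7) = -1/7.
The best pure response is route A with expected payoff 4/7.

4/7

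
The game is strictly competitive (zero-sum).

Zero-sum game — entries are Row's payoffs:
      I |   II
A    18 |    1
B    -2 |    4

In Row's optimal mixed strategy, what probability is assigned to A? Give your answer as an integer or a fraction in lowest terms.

Row minima are 1 and -2, so Row's maximin is 1; column maxima are 18 and 4, so Column's minimax is 4. These differ, so the equilibrium is in mixed strategies.
Let Row play A with probability p. Column is indifferent when 18p − 2(1−p) = p + 4(1−p), giving p = 6/23.

6/23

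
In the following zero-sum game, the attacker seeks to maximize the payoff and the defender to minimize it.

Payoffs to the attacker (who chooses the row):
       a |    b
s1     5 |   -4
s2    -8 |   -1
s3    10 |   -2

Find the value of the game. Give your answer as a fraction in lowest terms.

-26/19

Row s1 is strictly dominated by row s3, so the attacker never plays it.
The remaining 2×2 game on (s2, s3) × (a, b) has no saddle point. Let the attacker play s2 with probability p; indifference gives −8p + 10(1−p) = −p − 2(1−p), so p = 12/19.
Similarly the defender's optimal q on a is 1/19, and the value is -8·(1/19) + (-1)·(18/19) = -26/19.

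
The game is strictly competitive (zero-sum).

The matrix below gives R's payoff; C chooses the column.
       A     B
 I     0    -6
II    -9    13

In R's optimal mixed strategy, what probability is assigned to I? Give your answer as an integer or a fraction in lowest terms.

Row minima are -6 and -9, so R's maximin is -6; column maxima are 0 and 13, so C's minimax is 0. These differ, so the equilibrium is in mixed strategies.
Let R play I with probability p. C is indifferent when −9(1−p) = −6p + 13(1−p), giving p = 11/14.

11/14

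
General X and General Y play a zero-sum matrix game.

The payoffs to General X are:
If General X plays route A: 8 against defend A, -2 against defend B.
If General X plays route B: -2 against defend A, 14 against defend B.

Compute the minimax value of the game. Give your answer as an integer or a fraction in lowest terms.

Row minima are -2 and -2, so General X's maximin is -2; column maxima are 8 and 14, so General Y's minimax is 8. These differ, so the equilibrium is in mixed strategies.
Let General X play route A with probability p. General Y is indifferent when 8p − 2(1−p) = −2p + 14(1−p), giving p = 8/13.
Let General Y play defend A with probability q. General X is indifferent when 8q − 2(1−q) = −2q + 14(1−q), giving q = 8/13.
The value is 8·(8/13) + (-2)·(5/13) = 54/13.

54/13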